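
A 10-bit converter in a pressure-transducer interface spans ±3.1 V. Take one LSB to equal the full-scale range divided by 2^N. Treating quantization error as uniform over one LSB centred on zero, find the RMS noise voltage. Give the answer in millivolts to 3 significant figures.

1.75 mV

Range = 3.1 − (-3.1) = 6.2 V.
LSB = 6.2 V ÷ 2^10 = 6.2/1024 V = 6.0547 mV.
V_rms = LSB/√12 = 6.0547 mV / √12 = 1.75 mV.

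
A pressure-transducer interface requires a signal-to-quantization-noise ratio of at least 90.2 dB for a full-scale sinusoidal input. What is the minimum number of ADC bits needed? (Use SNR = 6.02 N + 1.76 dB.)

15 bits

Required N = ⌈(90.2 − 1.76)/6.02⌉ = ⌈14.691⌉ = 15.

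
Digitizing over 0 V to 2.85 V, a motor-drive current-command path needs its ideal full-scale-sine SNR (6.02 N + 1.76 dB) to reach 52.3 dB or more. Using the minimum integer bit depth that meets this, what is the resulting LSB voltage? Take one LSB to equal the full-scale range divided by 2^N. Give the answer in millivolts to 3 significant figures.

5.57 mV

Span = 2.85 V.
Solving 6.02 N ≥ 52.3 − 1.76: N ≥ 8.395. Round up → N = 9.
One LSB is 2.85 V / 512 = 5.57 mV.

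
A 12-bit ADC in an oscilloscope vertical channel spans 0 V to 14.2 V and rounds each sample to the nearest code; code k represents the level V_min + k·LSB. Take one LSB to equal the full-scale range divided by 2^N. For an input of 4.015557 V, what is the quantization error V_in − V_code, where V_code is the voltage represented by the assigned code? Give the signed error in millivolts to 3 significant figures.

+1.01 mV

Full-scale range = 14.2 V. LSB = 14.2 V / 2^12 ≈ 3.467 mV.
Position in LSBs: (4.015557 − (0)) × 4096/14.2 = 1158.2902; rounding gives k = 1158.
Reconstructed level: 0 + 1158 × 14.2/4096 V = 4.014550781 V.
Error = V_in − V_code = 4.015557 − (4.014550781) = +1.01 mV.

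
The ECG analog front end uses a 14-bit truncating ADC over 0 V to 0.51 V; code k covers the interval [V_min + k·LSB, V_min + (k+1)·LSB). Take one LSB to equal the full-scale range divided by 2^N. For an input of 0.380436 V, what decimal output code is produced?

Full-scale range = 0.51 V. LSB = 0.51 V / 2^14 ≈ 31.13 µV.
(V_in − V_min) × 2^14/range = (0.380436 − (0)) × 16384/0.51 = 12221.693.
Floor → code = 12221.

12221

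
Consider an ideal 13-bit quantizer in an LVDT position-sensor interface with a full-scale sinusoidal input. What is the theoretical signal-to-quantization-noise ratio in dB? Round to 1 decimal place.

Ideal quantization SNR: 6.02 × 13 + 1.76 dB = 80.0 dB.

80.0 dB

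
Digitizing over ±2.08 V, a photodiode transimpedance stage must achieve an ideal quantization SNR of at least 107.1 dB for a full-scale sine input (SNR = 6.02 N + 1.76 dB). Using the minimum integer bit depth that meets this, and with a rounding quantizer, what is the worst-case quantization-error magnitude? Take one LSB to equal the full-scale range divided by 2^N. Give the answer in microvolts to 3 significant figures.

Span: 2.08 V − (-2.08 V) = 4.16 V.
Solving 6.02 N ≥ 107.1 − 1.76: N ≥ 17.498. Round up → N = 18.
LSB = 4.16 V / 2^18 = 15.869 µV.
|e|_max = LSB/2 = 7.93 µV.

7.93 µV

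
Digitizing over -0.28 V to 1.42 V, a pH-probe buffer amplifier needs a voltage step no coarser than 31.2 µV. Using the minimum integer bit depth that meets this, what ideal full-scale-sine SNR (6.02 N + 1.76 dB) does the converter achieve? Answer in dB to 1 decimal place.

Full-scale range = 1.42 V − (-0.28 V) = 1.7 V.
Need 2^N ≥ 1.7 V / 31.2 µV = 54490 → N_min = 16.
SNR = 6.02 × 16 + 1.76 = 98.08 dB.

98.1 dB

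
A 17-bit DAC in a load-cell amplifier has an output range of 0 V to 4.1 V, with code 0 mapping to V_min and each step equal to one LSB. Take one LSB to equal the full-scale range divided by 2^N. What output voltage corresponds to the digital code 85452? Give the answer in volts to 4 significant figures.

2.673 V

Span = 4.1 V. LSB = 4.1 V / 2^17.
Output = V_min + (85452/131072) × range = 0 + 0.651947 × 4.1 V
      = 0 + 2.67298 = 2.67298 V.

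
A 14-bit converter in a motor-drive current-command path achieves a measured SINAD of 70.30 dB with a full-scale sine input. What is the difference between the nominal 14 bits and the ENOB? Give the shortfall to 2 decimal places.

2.61 bits

N_eff = (70.30 − 1.76)/6.02 = 11.3854 bits.
14 − 11.3854 = 2.61 bits below nominal.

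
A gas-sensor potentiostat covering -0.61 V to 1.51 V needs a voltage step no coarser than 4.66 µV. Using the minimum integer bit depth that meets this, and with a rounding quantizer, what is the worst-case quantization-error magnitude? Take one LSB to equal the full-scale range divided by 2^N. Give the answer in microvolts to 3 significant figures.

2.02 µV

The full-scale span is 1.51 − (-0.61) = 2.12 V.
Required number of levels: 2.12/4.66 µV = 454940; smallest N with 2^N ≥ that is 19.
LSB = 2.12 V ÷ 2^19 = 2.12/524288 V = 4.0436 µV.
Half an LSB is 2.02 µV.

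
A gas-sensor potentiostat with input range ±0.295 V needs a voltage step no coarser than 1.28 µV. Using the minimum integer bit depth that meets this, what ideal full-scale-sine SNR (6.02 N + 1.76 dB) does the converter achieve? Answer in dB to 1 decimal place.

116.1 dB

The full-scale span is 0.295 − (-0.295) = 0.59 V.
Required number of levels: 0.59/1.28 µV = 460940; smallest N with 2^N ≥ that is 19.
Ideal SNR at N = 19: 6.02·19 + 1.76 = 116.1 dB.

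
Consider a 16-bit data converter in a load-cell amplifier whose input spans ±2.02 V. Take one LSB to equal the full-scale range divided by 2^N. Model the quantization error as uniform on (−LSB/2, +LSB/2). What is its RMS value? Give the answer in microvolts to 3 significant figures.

17.8 µV

Full-scale range = 2.02 V − (-2.02 V) = 4.04 V.
LSB = 4.04 V / 2^16 = 61.646 µV.
V_rms = LSB/√12 = 61.646 µV / √12 = 17.8 µV.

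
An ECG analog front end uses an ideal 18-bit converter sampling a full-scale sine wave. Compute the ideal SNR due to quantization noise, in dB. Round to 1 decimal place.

110.1 dB

Ideal quantization SNR: 6.02 × 18 + 1.76 dB = 110.1 dB.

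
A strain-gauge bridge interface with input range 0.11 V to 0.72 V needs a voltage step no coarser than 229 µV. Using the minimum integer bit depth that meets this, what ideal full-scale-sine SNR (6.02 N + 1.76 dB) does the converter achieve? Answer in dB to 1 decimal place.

The full-scale span is 0.72 − (0.11) = 0.61 V.
0.61 V / 229 µV = 2664. Since 2^11 = 2048 and 2^12 = 4096, N = 12.
SNR = 6.02 × 12 + 1.76 = 74.00 dB.

74.0 dB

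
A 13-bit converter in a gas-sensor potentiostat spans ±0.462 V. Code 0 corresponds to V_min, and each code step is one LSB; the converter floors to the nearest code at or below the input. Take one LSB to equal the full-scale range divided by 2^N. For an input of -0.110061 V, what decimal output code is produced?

Full-scale range = 0.462 V − (-0.462 V) = 0.924 V. LSB = 0.924 V / 2^13 ≈ 112.8 µV.
code = ⌊(V_in − V_min)/LSB⌋ = ⌊(V_in − V_min) × 2^13 / range⌋
     = ⌊(-0.110061 − (-0.462)) × 8192 / 0.924⌋ = ⌊0.351939 × 8192/0.924⌋
     = ⌊3120.221⌋ = 3120.

3120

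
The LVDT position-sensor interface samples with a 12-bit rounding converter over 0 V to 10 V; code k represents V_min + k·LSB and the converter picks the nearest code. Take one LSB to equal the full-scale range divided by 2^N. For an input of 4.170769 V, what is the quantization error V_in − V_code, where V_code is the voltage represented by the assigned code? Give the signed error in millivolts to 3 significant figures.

Range is 10 V. LSB = 10 V / 2^12 ≈ 2.441 mV.
Position in LSBs: (4.170769 − (0)) × 4096/10 = 1708.3470; rounding gives k = 1708.
V_code = 0 + (1708/4096) × 10 = 4.169921875 V.
e = 4.170769 − (4.169921875) = +0.847 mV.

+0.847 mV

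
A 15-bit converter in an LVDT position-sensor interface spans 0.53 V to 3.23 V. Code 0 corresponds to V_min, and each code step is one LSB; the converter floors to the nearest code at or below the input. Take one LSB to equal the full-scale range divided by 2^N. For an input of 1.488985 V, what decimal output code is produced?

Range = 3.23 − (0.53) = 2.7 V. LSB = 2.7 V / 2^15 ≈ 82.40 µV.
(V_in − V_min) × 2^15/range = (1.488985 − (0.53)) × 32768/2.7 = 11638.526.
Floor → code = 11638.

11638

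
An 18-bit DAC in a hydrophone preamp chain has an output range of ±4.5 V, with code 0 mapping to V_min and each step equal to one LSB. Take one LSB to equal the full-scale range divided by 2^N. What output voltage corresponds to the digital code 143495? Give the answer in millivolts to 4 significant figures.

Range = 4.5 − (-4.5) = 9 V. LSB = 9 V / 2^18.
Output = V_min + (143495/262144) × range = -4.5 + 0.547390 × 9 V
      = -4.5 + 4.92651 = 0.426510 V.

426.5 mV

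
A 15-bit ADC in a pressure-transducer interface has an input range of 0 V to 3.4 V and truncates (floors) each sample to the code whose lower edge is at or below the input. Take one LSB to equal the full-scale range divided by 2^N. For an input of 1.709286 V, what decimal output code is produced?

Full-scale range = 3.4 V. LSB = 3.4 V / 2^15 ≈ 103.8 µV.
(V_in − V_min) × 2^15/range = (1.709286 − (0)) × 32768/3.4 = 16473.495.
Floor → code = 16473.

16473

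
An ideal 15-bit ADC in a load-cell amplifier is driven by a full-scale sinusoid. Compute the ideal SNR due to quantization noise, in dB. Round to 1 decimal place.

92.1 dB

Ideal quantization SNR: 6.02 × 15 + 1.76 dB = 92.1 dB.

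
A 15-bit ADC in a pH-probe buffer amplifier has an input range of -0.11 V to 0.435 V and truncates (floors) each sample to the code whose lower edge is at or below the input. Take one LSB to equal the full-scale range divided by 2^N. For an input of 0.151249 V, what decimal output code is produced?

Range = 0.435 − (-0.11) = 0.545 V. LSB = 0.545 V / 2^15 ≈ 16.63 µV.
(V_in − V_min) × 2^15/range = (0.151249 − (-0.11)) × 32768/0.545 = 15707.536.
Floor → code = 15707.

15707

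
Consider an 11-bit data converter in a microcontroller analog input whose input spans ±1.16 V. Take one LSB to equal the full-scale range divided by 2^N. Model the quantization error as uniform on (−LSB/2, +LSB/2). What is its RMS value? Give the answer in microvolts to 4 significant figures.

Span: 1.16 V − (-1.16 V) = 2.32 V.
LSB = 2.32 V ÷ 2^11 = 2.32/2048 V = 1.13281 mV.
For a uniform distribution on [−LSB/2, +LSB/2], V_rms = LSB/√12 = 1.13281 mV/3.4641 = 327.0 µV.

327.0 µV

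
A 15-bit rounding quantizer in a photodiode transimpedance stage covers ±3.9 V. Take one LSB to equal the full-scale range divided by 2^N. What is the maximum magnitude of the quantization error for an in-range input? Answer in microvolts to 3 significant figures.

Span: 3.9 V − (-3.9 V) = 7.8 V.
LSB = 7.8 V / 2^15 = 238.04 µV.
Worst-case error for round-to-nearest is half an LSB: 119 µV.

119 µV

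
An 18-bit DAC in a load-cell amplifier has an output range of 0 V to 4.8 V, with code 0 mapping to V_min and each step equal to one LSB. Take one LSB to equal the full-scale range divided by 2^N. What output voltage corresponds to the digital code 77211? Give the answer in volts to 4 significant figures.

1.414 V

Full-scale range = 4.8 V. LSB = 4.8 V / 2^18.
V_out = 0 + 77211 × (4.8/262144) V
      = 0 V + 1.41378 V = 1.41378 V.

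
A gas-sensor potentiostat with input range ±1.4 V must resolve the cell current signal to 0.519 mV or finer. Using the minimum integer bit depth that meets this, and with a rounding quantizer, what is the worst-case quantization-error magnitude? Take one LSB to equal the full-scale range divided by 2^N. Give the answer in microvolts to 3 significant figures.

Span: 1.4 V − (-1.4 V) = 2.8 V.
Required number of levels: 2.8/0.519 mV = 5395.0; smallest N with 2^N ≥ that is 13.
LSB = 2.8 V ÷ 2^13 = 2.8/8192 V = 341.80 µV.
Max error for round-to-nearest is LSB/2 = 171 µV.

171 µV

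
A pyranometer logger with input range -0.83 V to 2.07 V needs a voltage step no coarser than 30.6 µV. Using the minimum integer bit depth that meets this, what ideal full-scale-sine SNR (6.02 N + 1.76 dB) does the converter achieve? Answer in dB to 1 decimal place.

104.1 dB

The full-scale span is 2.07 − (-0.83) = 2.9 V.
Levels needed ≥ 2.9/30.6 µV = 94770. 2^17 = 131072 suffices, so N_min = 17.
6.02(17) + 1.76 = 104.10 dB.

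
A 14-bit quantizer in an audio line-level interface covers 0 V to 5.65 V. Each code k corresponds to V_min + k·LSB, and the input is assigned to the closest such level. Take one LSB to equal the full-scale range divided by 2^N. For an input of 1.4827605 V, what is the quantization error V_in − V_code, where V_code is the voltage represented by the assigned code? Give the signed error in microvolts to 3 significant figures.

−88.6 µV

Span = 5.65 V. LSB = 5.65 V / 2^14 ≈ 344.8 µV.
(V_in − V_min)/LSB = (1.4827605 − (0)) × 16384/5.65 = 4299.7430 → nearest code k = 4300.
Reconstructed level: 0 + 4300 × 5.65/16384 V = 1.4828491211 V.
V_in − V_code = 1.4827605 − (1.4828491211) = −88.6 µV.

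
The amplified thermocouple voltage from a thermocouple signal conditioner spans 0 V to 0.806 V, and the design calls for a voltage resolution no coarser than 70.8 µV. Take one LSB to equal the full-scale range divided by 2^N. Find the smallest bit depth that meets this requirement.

14 bits

V_FS = 0.806 V.
Levels needed ≥ 0.806/70.8 µV = 11380. 2^14 = 16384 suffices, so N_min = 14.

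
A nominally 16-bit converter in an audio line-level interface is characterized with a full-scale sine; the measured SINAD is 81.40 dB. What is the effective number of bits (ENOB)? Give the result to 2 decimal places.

13.23 bits

(81.40 − 1.76) / 6.02 = 79.64/6.02 = 13.2292 effective bits.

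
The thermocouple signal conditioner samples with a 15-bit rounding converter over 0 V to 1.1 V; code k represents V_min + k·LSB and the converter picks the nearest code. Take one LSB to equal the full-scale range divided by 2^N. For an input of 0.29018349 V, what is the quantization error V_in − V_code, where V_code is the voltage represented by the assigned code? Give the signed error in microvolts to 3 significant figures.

+10.2 µV

V_FS = 1.1 V. LSB = 1.1 V / 2^15 ≈ 33.57 µV.
Position in LSBs: (0.29018349 − (0)) × 32768/1.1 = 8644.3024; rounding gives k = 8644.
V_code = 0 + (8644/32768) × 1.1 = 0.29017333984 V.
Error = V_in − V_code = 0.29018349 − (0.29017333984) = +10.2 µV.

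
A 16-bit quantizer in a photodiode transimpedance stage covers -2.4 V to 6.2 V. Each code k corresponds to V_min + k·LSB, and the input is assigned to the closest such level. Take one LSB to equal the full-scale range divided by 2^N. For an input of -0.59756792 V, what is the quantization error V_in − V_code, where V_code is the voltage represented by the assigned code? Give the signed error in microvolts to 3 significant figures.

Range = 6.2 − (-2.4) = 8.6 V. LSB = 8.6 V / 2^16 ≈ 131.2 µV.
(-0.59756792 − (-2.4)) / LSB = 1.80243208 × 65536/8.6 = 13735.3708. Nearest integer: k = 13735.
V_code = V_min + k × range/2^16 = -2.4 + 13735 × 8.6/65536 = -0.59761657715 V.
Error = V_in − V_code = -0.59756792 − (-0.59761657715) = +48.7 µV.

+48.7 µV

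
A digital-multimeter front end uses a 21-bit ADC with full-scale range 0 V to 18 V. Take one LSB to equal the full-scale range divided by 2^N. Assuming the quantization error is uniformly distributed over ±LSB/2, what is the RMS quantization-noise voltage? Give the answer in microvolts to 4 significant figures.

Range is 18 V.
Step size = 18/2097152 V = 8.58307 µV.
V_rms = LSB/√12 = 8.58307 µV / √12 = 2.478 µV.

2.478 µV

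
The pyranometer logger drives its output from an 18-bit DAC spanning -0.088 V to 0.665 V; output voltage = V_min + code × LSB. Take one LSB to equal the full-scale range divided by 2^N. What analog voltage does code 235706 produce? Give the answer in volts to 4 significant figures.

The full-scale span is 0.665 − (-0.088) = 0.753 V. LSB = 0.753 V / 2^18.
V_out = V_min + code × LSB = -0.088 V + 235706 × 0.753 V / 262144
      = -0.088 + 0.677058 = 0.589058 V.

0.5891 V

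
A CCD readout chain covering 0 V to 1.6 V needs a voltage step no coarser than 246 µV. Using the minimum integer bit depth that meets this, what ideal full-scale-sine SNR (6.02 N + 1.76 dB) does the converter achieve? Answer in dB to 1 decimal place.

80.0 dB

V_FS = 1.6 V.
1.6 V / 246 µV = 6504. Since 2^12 = 4096 and 2^13 = 8192, N = 13.
6.02(13) + 1.76 = 80.02 dB.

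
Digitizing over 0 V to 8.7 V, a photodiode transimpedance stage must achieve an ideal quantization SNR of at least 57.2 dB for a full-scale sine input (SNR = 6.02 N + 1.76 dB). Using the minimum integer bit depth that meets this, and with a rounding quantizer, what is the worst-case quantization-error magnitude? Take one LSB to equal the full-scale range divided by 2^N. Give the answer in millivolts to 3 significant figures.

4.25 mV

Full-scale range = 8.7 V.
Required N = ⌈(57.2 − 1.76)/6.02⌉ = ⌈9.209⌉ = 10.
LSB = 8.7 V / 2^10 = 8.4961 mV.
Max error for round-to-nearest is LSB/2 = 4.25 mV.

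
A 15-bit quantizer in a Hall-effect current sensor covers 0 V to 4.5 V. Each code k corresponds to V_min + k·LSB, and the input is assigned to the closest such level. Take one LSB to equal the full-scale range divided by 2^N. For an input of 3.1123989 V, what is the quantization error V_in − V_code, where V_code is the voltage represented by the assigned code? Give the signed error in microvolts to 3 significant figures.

−27.9 µV

Range is 4.5 V. LSB = 4.5 V / 2^15 ≈ 137.3 µV.
Position in LSBs: (3.1123989 − (0)) × 32768/4.5 = 22663.7971; rounding gives k = 22664.
V_code = V_min + k × range/2^15 = 0 + 22664 × 4.5/32768 = 3.1124267578 V.
Error = V_in − V_code = 3.1123989 − (3.1124267578) = −27.9 µV.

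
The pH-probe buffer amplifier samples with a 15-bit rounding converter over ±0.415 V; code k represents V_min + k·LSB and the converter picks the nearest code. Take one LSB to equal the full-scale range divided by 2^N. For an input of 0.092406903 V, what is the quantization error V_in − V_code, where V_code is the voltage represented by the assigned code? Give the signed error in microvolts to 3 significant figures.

+4.56 µV

Range = 0.415 − (-0.415) = 0.83 V. LSB = 0.83 V / 2^15 ≈ 25.33 µV.
(V_in − V_min)/LSB = (0.092406903 − (-0.415)) × 32768/0.83 = 20032.1800 → nearest code k = 20032.
Reconstructed level: -0.415 + 20032 × 0.83/32768 V = 0.092402343750 V.
e = 0.092406903 − (0.092402343750) = +4.56 µV.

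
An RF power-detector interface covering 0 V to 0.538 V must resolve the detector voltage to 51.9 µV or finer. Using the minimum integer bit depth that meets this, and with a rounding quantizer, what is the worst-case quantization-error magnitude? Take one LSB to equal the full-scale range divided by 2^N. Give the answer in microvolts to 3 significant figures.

16.4 µV

Full-scale range = 0.538 V.
Need 2^N ≥ 0.538 V / 51.9 µV = 10370 → N_min = 14.
Step size = 0.538/16384 V = 32.837 µV.
Half an LSB is 16.4 µV.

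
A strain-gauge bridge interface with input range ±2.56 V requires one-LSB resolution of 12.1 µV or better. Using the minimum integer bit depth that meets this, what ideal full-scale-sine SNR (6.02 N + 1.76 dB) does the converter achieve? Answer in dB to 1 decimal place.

116.1 dB

The full-scale span is 2.56 − (-2.56) = 5.12 V.
Need 2^N ≥ 5.12 V / 12.1 µV = 423100 → N_min = 19.
SNR = 6.02 × 19 + 1.76 = 116.14 dB.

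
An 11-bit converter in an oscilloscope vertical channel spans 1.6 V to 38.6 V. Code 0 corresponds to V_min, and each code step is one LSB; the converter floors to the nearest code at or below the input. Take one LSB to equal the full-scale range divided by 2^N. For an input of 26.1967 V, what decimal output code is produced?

Span: 38.6 V − (1.6 V) = 37 V. LSB = 37 V / 2^11 ≈ 18.07 mV.
V_in − V_min = 26.1967 − (1.6) = 24.5967 V.
Divide by LSB: 24.5967 × 2048/37 = 1361.4606.
Truncating gives code 1361.

1361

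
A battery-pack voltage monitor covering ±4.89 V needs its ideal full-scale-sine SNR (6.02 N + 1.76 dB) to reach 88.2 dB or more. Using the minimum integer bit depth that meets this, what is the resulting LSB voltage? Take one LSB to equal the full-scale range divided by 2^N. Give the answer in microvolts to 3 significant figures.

298 µV

Span: 4.89 V − (-4.89 V) = 9.78 V.
Required N = ⌈(88.2 − 1.76)/6.02⌉ = ⌈14.359⌉ = 15.
One LSB is 9.78 V / 32768 = 298 µV.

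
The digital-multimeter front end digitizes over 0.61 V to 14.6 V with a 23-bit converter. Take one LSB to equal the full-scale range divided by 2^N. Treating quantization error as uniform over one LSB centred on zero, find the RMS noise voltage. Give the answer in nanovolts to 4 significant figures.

481.4 nV

Range = 14.6 − (0.61) = 13.99 V.
Step size = 13.99/8388608 V = 1.66774 µV.
For a uniform distribution on [−LSB/2, +LSB/2], V_rms = LSB/√12 = 1.66774 µV/3.4641 = 481.4 nV.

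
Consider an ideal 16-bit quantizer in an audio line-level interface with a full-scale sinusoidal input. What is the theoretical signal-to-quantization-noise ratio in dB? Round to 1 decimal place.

98.1 dB

Ideal quantization SNR: 6.02 × 16 + 1.76 dB = 98.1 dB.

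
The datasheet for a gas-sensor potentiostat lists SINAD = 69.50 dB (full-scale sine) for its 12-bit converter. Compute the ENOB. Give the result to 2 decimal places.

11.25 bits

Inverting SNR = 6.02 N + 1.76: N_eff = (69.50 − 1.76)/6.02 = 11.2525.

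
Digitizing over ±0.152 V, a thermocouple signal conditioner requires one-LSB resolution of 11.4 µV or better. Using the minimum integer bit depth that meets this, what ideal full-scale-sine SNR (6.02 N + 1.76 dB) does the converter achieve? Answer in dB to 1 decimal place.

The full-scale span is 0.152 − (-0.152) = 0.304 V.
Levels needed ≥ 0.304/11.4 µV = 26670. 2^15 = 32768 suffices, so N_min = 15.
Ideal SNR at N = 15: 6.02·15 + 1.76 = 92.1 dB.

92.1 dB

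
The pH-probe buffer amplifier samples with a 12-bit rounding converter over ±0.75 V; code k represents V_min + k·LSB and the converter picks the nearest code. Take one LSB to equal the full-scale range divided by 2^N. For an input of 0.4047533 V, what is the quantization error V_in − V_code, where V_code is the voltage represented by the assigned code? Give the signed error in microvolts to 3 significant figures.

+90.2 µV

The full-scale span is 0.75 − (-0.75) = 1.5 V. LSB = 1.5 V / 2^12 ≈ 366.2 µV.
(0.4047533 − (-0.75)) / LSB = 1.1547533 × 4096/1.5 = 3153.2463. Nearest integer: k = 3153.
V_code = -0.75 + (3153/4096) × 1.5 = 0.4046630859 V.
V_in − V_code = 0.4047533 − (0.4046630859) = +90.2 µV.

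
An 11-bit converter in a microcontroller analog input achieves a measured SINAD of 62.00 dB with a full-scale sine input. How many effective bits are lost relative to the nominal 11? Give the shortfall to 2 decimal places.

Effective bits = (62.00 − 1.76)/6.02 = 10.0066.
Lost resolution: 11 − 10.0066 = 0.9934 bits.

0.99 bits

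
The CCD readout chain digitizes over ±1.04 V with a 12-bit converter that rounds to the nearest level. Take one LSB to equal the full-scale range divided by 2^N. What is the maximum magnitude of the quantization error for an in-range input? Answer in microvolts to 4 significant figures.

253.9 µV

The full-scale span is 1.04 − (-1.04) = 2.08 V.
Step size = 2.08/4096 V = 0.507813 mV.
|e|_max = LSB/2 = 253.9 µV.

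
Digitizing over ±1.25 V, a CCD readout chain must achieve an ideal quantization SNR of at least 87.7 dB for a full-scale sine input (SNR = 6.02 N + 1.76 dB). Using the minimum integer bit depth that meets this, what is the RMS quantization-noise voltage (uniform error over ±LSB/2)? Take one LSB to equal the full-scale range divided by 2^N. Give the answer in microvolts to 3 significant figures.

22.0 µV

Range = 1.25 − (-1.25) = 2.5 V.
6.02 N + 1.76 ≥ 87.7 gives N ≥ 14.276, so the minimum integer is 15.
LSB = 2.5 V / 2^15 = 76.294 µV.
RMS noise = LSB/√12 = 22.0 µV.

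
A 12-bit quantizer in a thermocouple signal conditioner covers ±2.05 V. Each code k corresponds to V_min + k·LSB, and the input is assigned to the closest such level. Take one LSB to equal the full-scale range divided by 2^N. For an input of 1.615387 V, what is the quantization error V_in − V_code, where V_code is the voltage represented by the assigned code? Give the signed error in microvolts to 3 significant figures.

Span: 2.05 V − (-2.05 V) = 4.1 V. LSB = 4.1 V / 2^12 ≈ 1.001 mV.
(1.615387 − (-2.05)) / LSB = 3.665387 × 4096/4.1 = 3661.8110. Nearest integer: k = 3662.
V_code = V_min + k × range/2^12 = -2.05 + 3662 × 4.1/4096 = 1.615576172 V.
Error = V_in − V_code = 1.615387 − (1.615576172) = −189 µV.

−189 µV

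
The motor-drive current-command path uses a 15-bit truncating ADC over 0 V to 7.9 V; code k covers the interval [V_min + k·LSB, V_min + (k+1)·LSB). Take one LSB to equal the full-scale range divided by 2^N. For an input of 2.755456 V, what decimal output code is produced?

Range is 7.9 V. LSB = 7.9 V / 2^15 ≈ 241.1 µV.
code = ⌊(V_in − V_min)/LSB⌋ = ⌊(V_in − V_min) × 2^15 / range⌋
     = ⌊(2.755456 − (0)) × 32768 / 7.9⌋ = ⌊2.755456 × 32768/7.9⌋
     = ⌊11429.213⌋ = 11429.

11429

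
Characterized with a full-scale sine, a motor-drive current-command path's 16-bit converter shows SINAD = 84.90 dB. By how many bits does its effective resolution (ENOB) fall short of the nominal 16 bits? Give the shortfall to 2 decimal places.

2.19 bits

N_eff = (84.90 − 1.76)/6.02 = 13.8106 bits.
Shortfall = 16 − 13.8106 = 2.1894 bits.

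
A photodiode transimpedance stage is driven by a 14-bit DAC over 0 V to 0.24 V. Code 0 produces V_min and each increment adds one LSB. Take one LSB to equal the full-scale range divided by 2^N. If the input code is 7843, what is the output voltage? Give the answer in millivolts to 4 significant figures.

114.9 mV

Span = 0.24 V. LSB = 0.24 V / 2^14.
V_out = 0 + 7843 × (0.24/16384) V
      = 0 + 0.114888 = 0.114888 V.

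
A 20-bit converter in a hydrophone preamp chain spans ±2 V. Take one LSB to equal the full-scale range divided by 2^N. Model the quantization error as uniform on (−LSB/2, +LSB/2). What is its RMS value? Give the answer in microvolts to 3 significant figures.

1.10 µV

Span: 2 V − (-2 V) = 4 V.
LSB = 4 V / 2^20 = 3.8147 µV.
For a uniform distribution on [−LSB/2, +LSB/2], V_rms = LSB/√12 = 3.8147 µV/3.4641 = 1.10 µV.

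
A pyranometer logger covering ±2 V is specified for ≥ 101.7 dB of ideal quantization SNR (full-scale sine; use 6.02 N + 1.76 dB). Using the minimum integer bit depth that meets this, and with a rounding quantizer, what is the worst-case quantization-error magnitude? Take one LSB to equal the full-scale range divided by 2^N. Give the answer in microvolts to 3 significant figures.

Span: 2 V − (-2 V) = 4 V.
N ≥ (101.7 − 1.76)/6.02 = 16.601 → N_min = 17.
Step size = 4/131072 V = 30.518 µV.
|e|_max = LSB/2 = 15.3 µV.

15.3 µV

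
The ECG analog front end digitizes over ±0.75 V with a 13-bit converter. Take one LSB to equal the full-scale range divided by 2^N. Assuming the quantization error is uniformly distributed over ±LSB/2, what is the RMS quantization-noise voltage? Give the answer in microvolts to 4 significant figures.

52.86 µV

Full-scale range = 0.75 V − (-0.75 V) = 1.5 V.
LSB = 1.5 V ÷ 2^13 = 1.5/8192 V = 183.105 µV.
σ_q = LSB/√12 = 183.105 µV/3.4641 = 52.86 µV.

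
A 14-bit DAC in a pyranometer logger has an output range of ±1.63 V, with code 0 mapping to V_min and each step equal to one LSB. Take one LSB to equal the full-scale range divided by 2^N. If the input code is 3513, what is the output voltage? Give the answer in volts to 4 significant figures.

-0.9310 V

Range = 1.63 − (-1.63) = 3.26 V. LSB = 3.26 V / 2^14.
V_out = V_min + code × LSB = -1.63 V + 3513 × 3.26 V / 16384
      = -1.63 + 0.698998 = -0.931002 V.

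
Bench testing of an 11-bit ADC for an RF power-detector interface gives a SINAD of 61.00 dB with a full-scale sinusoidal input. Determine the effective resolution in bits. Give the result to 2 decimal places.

(61.00 − 1.76) / 6.02 = 59.24/6.02 = 9.8405 effective bits.

9.84 bits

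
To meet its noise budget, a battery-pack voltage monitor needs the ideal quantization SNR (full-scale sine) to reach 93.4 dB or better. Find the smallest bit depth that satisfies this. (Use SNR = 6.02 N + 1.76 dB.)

6.02 N + 1.76 ≥ 93.4 gives N ≥ 15.223, so the minimum integer is 16.

16 bits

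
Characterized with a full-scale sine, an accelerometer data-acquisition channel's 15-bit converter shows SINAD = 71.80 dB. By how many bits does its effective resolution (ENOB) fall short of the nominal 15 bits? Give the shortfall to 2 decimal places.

3.37 bits

Effective bits = (71.80 − 1.76)/6.02 = 11.6346.
Shortfall = 15 − 11.6346 = 3.3654 bits.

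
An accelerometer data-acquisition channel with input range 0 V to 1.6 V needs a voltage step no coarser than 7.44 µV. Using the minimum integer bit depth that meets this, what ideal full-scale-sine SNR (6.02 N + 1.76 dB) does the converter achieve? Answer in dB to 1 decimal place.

Range is 1.6 V.
Levels needed ≥ 1.6/7.44 µV = 215100. 2^18 = 262144 suffices, so N_min = 18.
Ideal SNR at N = 18: 6.02·18 + 1.76 = 110.1 dB.

110.1 dB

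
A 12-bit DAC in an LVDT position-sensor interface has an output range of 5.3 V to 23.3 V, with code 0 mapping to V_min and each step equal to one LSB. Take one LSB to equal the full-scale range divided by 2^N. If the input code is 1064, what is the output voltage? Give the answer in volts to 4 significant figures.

9.976 V

Range = 23.3 − (5.3) = 18 V. LSB = 18 V / 2^12.
V_out = 5.3 + 1064 × (18/4096) V
      = 5.3 + 4.67578 = 9.97578 V.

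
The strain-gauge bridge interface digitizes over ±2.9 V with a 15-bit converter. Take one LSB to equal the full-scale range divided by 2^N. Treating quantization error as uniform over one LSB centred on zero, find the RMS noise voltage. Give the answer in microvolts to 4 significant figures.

51.10 µV

Range = 2.9 − (-2.9) = 5.8 V.
One LSB is 5.8 V / 32768 = 177.002 µV.
RMS of a uniform error over width LSB is LSB/√12 = 51.10 µV.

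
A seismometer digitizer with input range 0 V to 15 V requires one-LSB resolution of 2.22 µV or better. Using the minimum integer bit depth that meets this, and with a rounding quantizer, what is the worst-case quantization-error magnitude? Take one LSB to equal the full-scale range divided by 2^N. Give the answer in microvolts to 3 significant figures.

Full-scale range = 15 V.
Required number of levels: 15/2.22 µV = 6.7568e6; smallest N with 2^N ≥ that is 23.
One LSB is 15 V / 8388608 = 1.7881 µV.
Max error for round-to-nearest is LSB/2 = 0.894 µV.

0.894 µV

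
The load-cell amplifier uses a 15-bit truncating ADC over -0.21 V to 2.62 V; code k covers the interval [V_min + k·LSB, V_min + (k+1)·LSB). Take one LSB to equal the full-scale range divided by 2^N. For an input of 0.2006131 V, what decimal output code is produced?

4754

Range = 2.62 − (-0.21) = 2.83 V. LSB = 2.83 V / 2^15 ≈ 86.36 µV.
V_in − V_min = 0.2006131 − (-0.21) = 0.4106131 V.
Divide by LSB: 0.4106131 × 32768/2.83 = 4754.4064.
Truncating gives code 4754.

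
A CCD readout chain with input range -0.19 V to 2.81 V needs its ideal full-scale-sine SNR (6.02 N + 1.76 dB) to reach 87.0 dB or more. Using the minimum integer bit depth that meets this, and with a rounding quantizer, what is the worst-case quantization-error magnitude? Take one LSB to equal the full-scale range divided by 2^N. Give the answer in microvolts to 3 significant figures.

Full-scale range = 2.81 V − (-0.19 V) = 3 V.
6.02 N + 1.76 ≥ 87.0 gives N ≥ 14.159, so the minimum integer is 15.
Step size = 3/32768 V = 91.553 µV.
Half an LSB is 45.8 µV.

45.8 µV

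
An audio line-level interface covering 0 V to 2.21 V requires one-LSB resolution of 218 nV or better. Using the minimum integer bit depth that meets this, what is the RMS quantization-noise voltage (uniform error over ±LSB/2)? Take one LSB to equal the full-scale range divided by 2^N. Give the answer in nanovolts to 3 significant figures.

38.0 nV

Full-scale range = 2.21 V.
Required number of levels: 2.21/218 nV = 1.0138e7; smallest N with 2^N ≥ that is 24.
Step size = 2.21/16777216 V = 131.73 nV.
V_rms = LSB/√12 = 38.0 nV.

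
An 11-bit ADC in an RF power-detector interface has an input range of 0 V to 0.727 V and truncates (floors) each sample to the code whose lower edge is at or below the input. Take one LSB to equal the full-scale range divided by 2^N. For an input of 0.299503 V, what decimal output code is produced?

843

Range is 0.727 V. LSB = 0.727 V / 2^11 ≈ 355.0 µV.
(V_in − V_min) × 2^11/range = (0.299503 − (0)) × 2048/0.727 = 843.717.
Floor → code = 843.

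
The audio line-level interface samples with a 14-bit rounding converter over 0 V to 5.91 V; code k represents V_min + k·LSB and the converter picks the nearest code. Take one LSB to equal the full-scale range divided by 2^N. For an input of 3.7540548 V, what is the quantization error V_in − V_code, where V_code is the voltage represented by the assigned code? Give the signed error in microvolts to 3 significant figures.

Span = 5.91 V. LSB = 5.91 V / 2^14 ≈ 360.7 µV.
Position in LSBs: (3.7540548 − (0)) × 16384/5.91 = 10407.1800; rounding gives k = 10407.
Reconstructed level: 0 + 10407 × 5.91/16384 V = 3.7539898682 V.
Error = V_in − V_code = 3.7540548 − (3.7539898682) = +64.9 µV.

+64.9 µV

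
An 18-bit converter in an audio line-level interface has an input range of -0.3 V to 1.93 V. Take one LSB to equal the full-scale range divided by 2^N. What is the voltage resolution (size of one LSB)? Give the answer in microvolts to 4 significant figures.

8.507 µV

Span: 1.93 V − (-0.3 V) = 2.23 V.
Number of codes = 2^18 = 262144.
LSB = 2.23 V / 2^18 = 8.507 µV.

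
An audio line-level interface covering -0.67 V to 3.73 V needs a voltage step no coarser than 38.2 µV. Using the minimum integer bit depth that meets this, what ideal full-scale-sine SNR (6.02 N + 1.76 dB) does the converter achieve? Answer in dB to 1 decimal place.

104.1 dB

The full-scale span is 3.73 − (-0.67) = 4.4 V.
Required number of levels: 4.4/38.2 µV = 115180; smallest N with 2^N ≥ that is 17.
Ideal SNR at N = 17: 6.02·17 + 1.76 = 104.1 dB.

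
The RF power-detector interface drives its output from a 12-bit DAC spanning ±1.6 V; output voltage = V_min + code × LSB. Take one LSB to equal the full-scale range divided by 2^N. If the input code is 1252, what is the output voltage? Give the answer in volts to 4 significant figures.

The full-scale span is 1.6 − (-1.6) = 3.2 V. LSB = 3.2 V / 2^12.
V_out = -1.6 + 1252 × (3.2/4096) V
      = -1.6 V + 0.978125 V = -0.621875 V.

-0.6219 V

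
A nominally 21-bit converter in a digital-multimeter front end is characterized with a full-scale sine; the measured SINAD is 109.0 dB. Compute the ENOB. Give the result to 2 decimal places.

(109.0 − 1.76) / 6.02 = 107.24/6.02 = 17.8140 effective bits.

17.81 bits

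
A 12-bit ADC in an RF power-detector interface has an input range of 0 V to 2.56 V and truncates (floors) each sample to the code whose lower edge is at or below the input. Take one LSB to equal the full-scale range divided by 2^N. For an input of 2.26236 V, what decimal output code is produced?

3619

Span = 2.56 V. LSB = 2.56 V / 2^12 ≈ 0.6250 mV.
V_in − V_min = 2.26236 − (0) = 2.26236 V.
Divide by LSB: 2.26236 × 4096/2.56 = 3619.7760.
Truncating gives code 3619.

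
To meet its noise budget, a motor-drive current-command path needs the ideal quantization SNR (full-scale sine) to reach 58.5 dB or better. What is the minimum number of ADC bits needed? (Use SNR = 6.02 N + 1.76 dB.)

10 bits

Required N = ⌈(58.5 − 1.76)/6.02⌉ = ⌈9.425⌉ = 10.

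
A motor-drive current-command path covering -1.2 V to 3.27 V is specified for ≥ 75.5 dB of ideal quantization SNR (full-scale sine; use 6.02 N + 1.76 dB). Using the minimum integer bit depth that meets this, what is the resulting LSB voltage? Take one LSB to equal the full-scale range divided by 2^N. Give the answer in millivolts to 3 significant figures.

The full-scale span is 3.27 − (-1.2) = 4.47 V.
N ≥ (75.5 − 1.76)/6.02 = 12.249 → N_min = 13.
LSB = 4.47 V ÷ 2^13 = 4.47/8192 V = 0.546 mV.

0.546 mV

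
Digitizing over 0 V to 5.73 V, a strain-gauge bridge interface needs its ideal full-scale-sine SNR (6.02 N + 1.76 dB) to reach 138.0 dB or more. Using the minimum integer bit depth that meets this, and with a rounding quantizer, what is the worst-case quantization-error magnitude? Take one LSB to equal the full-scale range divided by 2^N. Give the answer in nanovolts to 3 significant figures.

342 nV

Full-scale range = 5.73 V.
N ≥ (138.0 − 1.76)/6.02 = 22.631 → N_min = 23.
One LSB is 5.73 V / 8388608 = 0.68307 µV.
Max error for round-to-nearest is LSB/2 = 342 nV.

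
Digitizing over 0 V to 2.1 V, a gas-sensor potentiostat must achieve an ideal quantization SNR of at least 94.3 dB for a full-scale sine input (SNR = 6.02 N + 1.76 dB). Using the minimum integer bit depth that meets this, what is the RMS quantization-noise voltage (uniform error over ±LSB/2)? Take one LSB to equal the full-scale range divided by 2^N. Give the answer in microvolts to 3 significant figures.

9.25 µV

Span = 2.1 V.
Required N = ⌈(94.3 − 1.76)/6.02⌉ = ⌈15.372⌉ = 16.
LSB = 2.1 V / 2^16 = 32.043 µV.
σ_q = LSB/√12 = 32.043 µV/3.4641 = 9.25 µV.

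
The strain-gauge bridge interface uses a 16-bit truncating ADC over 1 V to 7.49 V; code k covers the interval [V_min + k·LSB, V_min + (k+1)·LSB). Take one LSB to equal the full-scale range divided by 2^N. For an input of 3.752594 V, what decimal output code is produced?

The full-scale span is 7.49 − (1) = 6.49 V. LSB = 6.49 V / 2^16 ≈ 99.03 µV.
code = ⌊(V_in − V_min)/LSB⌋ = ⌊(V_in − V_min) × 2^16 / range⌋
     = ⌊(3.752594 − (1)) × 65536 / 6.49⌋ = ⌊2.752594 × 65536/6.49⌋
     = ⌊27795.686⌋ = 27795.

27795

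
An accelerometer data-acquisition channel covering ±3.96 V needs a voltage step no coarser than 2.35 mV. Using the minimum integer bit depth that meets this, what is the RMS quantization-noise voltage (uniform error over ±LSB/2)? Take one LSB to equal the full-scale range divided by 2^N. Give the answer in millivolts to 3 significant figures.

0.558 mV

Span: 3.96 V − (-3.96 V) = 7.92 V.
Levels needed ≥ 7.92/2.35 mV = 3370. 2^12 = 4096 suffices, so N_min = 12.
Step size = 7.92/4096 V = 1.9336 mV.
V_rms = LSB/√12 = 0.558 mV.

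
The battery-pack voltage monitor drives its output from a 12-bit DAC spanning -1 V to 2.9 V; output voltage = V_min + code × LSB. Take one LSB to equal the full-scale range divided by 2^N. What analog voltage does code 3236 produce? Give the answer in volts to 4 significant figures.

Range = 2.9 − (-1) = 3.9 V. LSB = 3.9 V / 2^12.
V_out = -1 + 3236 × (3.9/4096) V
      = -1 + 3.08115 = 2.08115 V.

2.081 V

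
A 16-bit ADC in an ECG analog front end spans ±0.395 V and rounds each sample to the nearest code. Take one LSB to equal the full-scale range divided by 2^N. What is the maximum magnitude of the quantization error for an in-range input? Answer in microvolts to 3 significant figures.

6.03 µV

Range = 0.395 − (-0.395) = 0.79 V.
Step size = 0.79/65536 V = 12.054 µV.
|e|_max = LSB/2 = 6.03 µV.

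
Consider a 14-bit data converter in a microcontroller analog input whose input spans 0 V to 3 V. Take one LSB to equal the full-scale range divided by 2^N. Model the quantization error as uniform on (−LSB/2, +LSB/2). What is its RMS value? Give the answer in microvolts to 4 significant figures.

Span = 3 V.
One LSB is 3 V / 16384 = 183.105 µV.
σ_q = LSB/√12 = 183.105 µV/3.4641 = 52.86 µV.

52.86 µV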